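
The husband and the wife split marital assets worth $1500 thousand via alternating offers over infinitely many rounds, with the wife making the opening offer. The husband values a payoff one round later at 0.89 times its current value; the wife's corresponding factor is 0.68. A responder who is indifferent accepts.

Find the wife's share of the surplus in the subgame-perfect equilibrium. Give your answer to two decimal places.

417.93

Let x be the wife's share when the wife proposes and y be the husband's share when the husband proposes.
The husband accepts iff offered ≥ 0.89·y, so x = 1500 − 0.89y. Symmetrically y = 1500 − 0.68x.
Substituting: x = 1500 − 0.89(1500 − 0.68x), giving x(1 − 0.68·0.89) = 1500(1 − 0.89).
So x = 1500 × 0.11 / 0.3948 ≈ 417.9331, and the husband receives 1500 − x ≈ 1082.0669.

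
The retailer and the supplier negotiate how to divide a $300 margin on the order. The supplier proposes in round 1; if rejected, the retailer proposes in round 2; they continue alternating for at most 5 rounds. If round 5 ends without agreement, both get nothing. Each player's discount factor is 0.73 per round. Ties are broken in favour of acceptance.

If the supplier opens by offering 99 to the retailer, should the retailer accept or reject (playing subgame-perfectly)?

Round 5 (the supplier proposes): rejection yields 0 for the retailer; the supplier offers 0 and keeps 300.
Round 4 (the retailer proposes): the supplier can get 300 next round, worth 0.73 × 300 = 219 now. The retailer offers 219 and keeps 300 − 219 = 81.
Round 3 (the supplier proposes): the retailer can get 81 next round, worth 0.73 × 81 = 59.13 now, so the supplier offers 59.13, keeping 240.87.
Round 2 (the retailer proposes): the supplier can get 240.87 next round, worth 0.73 × 240.87 = 175.8351 now; the retailer offers that and keeps 124.1649.
So by rejecting in round 1, the retailer gets 124.1649 next round, worth 0.73 × 124.1649 = 90.640377 now.
Offer 99 ≥ 90.640377, so the retailer accepts.

Accept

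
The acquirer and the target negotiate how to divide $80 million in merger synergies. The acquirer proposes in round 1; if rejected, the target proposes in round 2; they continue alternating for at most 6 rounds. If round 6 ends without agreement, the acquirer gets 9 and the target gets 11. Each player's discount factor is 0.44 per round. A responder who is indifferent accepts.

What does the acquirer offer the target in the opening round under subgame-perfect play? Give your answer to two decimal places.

Round 6 (the target proposes): the acquirer gets 9 if talks fail, so the target offers 9 and keeps 71.
Round 5 (the acquirer proposes): the target can get 71 next round, worth 0.44 × 71 = 31.24 now. The acquirer offers 31.24 and keeps 80 − 31.24 = 48.76.
Round 4 (the target proposes): the acquirer can get 48.76 next round, worth 0.44 × 48.76 = 21.4544 now, so the target offers 21.4544, keeping 58.5456.
Round 3 (the acquirer proposes): the target can get 58.5456 next round, worth 0.44 × 58.5456 = 25.760064 now. The acquirer offers 25.760064 and keeps 80 − 25.760064 = 54.239936.
Round 2 (the target proposes): the acquirer can get 54.239936 next round, worth 0.44 × 54.239936 = 23.86557184 now; the target offers that and keeps 56.13442816.
Round 1 (the acquirer proposes): the target can get 56.13442816 next round, worth 0.44 × 56.13442816 = 24.6991483904 now; the acquirer offers that and keeps 55.3008516096.

24.70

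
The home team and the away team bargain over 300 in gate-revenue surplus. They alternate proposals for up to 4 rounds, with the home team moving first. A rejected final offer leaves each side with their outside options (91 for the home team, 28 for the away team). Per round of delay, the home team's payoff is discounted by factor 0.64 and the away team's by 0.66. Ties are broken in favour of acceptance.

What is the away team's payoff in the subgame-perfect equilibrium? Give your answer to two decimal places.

129.55

Round 4 (the away team proposes): the home team gets 91 if talks fail, so the away team offers 91 and keeps 209.
Round 3 (the home team proposes): the away team can get 209 next round, worth 0.66 × 209 = 137.94 now. The home team offers 137.94 and keeps 300 − 137.94 = 162.06.
Round 2 (the away team proposes): the home team can get 162.06 next round, worth 0.64 × 162.06 = 103.7184 now. The away team offers 103.7184 and keeps 300 − 103.7184 = 196.2816.
Round 1 (the home team proposes): the away team can get 196.2816 next round, worth 0.66 × 196.2816 = 129.545856 now; the home team offers that and keeps 170.454144.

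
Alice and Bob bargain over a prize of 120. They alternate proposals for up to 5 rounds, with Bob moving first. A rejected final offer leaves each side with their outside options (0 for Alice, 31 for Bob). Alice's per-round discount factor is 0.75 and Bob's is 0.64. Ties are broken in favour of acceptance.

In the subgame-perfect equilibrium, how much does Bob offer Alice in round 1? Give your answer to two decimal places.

47.95

Round 5 (Bob proposes): Alice will accept anything ≥ 0, so Bob offers 0 and keeps 120.
Round 4 (Alice proposes): Bob can get 120 next round, worth 0.64 × 120 = 76.8 now, so Alice offers 76.8, keeping 43.2.
Round 3 (Bob proposes): Alice can get 43.2 next round, worth 0.75 × 43.2 = 32.4 now, so Bob offers 32.4, keeping 87.6.
Round 2 (Alice proposes): Bob can get 87.6 next round, worth 0.64 × 87.6 = 56.064 now, so Alice offers 56.064, keeping 63.936.
Round 1 (Bob proposes): Alice can get 63.936 next round, worth 0.75 × 63.936 = 47.952 now, so Bob offers 47.952, keeping 72.048.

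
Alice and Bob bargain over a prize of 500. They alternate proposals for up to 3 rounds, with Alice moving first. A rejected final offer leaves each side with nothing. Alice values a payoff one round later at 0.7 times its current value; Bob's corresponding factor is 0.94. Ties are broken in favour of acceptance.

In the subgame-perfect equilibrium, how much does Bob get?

141

Round 3 (Alice proposes): rejection yields 0 for Bob; Alice offers 0 and keeps 500.
Round 2 (Bob proposes): Alice can get 500 next round, worth 0.7 × 500 = 350 now, so Bob offers 350, keeping 150.
Round 1 (Alice proposes): Bob can get 150 next round, worth 0.94 × 150 = 141 now; Alice offers that and keeps 359.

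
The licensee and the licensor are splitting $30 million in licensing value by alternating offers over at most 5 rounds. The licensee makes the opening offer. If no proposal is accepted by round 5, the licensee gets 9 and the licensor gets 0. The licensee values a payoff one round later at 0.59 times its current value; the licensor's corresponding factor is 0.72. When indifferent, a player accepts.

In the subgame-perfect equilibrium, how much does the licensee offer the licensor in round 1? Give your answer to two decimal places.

By backward induction:
Round 5 (the licensee proposes): the licensor will accept anything ≥ 0, so the licensee offers 0 and keeps 30.
Round 4 (the licensor proposes): the licensee can get 30 next round, worth 0.59 × 30 = 17.7 now, so the licensor offers 17.7, keeping 12.3.
Round 3 (the licensee proposes): the licensor can get 12.3 next round, worth 0.72 × 12.3 = 8.856 now. The licensee offers 8.856 and keeps 30 − 8.856 = 21.144.
Round 2 (the licensor proposes): the licensee can get 21.144 next round, worth 0.59 × 21.144 = 12.47496 now; the licensor offers that and keeps 17.52504.
Round 1 (the licensee proposes): the licensor can get 17.52504 next round, worth 0.72 × 17.52504 = 12.6180288 now; the licensee offers that and keeps 17.3819712.

12.62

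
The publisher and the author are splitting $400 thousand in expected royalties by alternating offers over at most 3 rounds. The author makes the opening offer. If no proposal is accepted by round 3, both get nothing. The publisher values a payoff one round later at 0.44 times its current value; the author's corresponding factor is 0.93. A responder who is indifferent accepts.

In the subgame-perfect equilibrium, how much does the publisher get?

12.32

Round 3 (the author proposes): rejection yields 0 for the publisher; the author offers 0 and keeps 400.
Round 2 (the publisher proposes): the author can get 400 next round, worth 0.93 × 400 = 372 now. The publisher offers 372 and keeps 400 − 372 = 28.
Round 1 (the author proposes): the publisher can get 28 next round, worth 0.44 × 28 = 12.32 now. The author offers 12.32 and keeps 400 − 12.32 = 387.68.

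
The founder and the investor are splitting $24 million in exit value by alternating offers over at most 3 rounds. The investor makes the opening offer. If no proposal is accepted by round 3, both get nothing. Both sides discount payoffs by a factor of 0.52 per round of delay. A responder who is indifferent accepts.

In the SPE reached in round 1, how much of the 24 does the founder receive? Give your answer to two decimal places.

5.99

Solve by backward induction from round 3.
Round 3 (the investor proposes): the founder will accept anything ≥ 0, so the investor offers 0 and keeps 24.
Round 2 (the founder proposes): the investor can get 24 next round, worth 0.52 × 24 = 12.48 now; the founder offers that and keeps 11.52.
Round 1 (the investor proposes): the founder can get 11.52 next round, worth 0.52 × 11.52 = 5.9904 now; the investor offers that and keeps 18.0096.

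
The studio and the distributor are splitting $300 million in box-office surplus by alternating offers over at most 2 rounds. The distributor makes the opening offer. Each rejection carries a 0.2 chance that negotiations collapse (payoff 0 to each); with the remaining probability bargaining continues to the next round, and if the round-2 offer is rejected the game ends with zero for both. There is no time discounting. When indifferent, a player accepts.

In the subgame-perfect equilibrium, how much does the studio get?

Round 2 (the studio proposes): the distributor will accept anything ≥ 0, so the studio offers 0 and keeps 300.
Round 1 (the distributor proposes): rejecting gives the studio an expected 0.8 × 300 = 240; the distributor offers that and keeps 60.

240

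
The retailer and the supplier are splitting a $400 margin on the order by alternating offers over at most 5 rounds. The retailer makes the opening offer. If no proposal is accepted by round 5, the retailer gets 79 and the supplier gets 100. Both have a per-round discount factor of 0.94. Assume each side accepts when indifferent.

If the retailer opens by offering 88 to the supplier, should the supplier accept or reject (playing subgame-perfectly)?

Round 5 (the retailer proposes): the supplier gets 100 if talks fail, so the retailer offers 100 and keeps 300.
Round 4 (the supplier proposes): the retailer can get 300 next round, worth 0.94 × 300 = 282 now; the supplier offers that and keeps 118.
Round 3 (the retailer proposes): the supplier can get 118 next round, worth 0.94 × 118 = 110.92 now; the retailer offers that and keeps 289.08.
Round 2 (the supplier proposes): the retailer can get 289.08 next round, worth 0.94 × 289.08 = 271.7352 now, so the supplier offers 271.7352, keeping 128.2648.
So by rejecting in round 1, the supplier gets 128.2648 next round, worth 0.94 × 128.2648 = 120.568912 now.
Offer 88 < 120.568912, so the supplier rejects.

Reject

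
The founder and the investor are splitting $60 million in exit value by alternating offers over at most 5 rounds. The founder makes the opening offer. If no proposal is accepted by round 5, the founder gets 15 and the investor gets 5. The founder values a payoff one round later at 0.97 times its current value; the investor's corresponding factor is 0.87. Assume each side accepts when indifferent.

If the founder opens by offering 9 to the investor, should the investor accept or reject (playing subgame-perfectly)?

Work out the investor's continuation value if the offer is rejected.
Round 5 (the founder proposes): the investor gets 5 if talks fail, so the founder offers 5 and keeps 55.
Round 4 (the investor proposes): the founder can get 55 next round, worth 0.97 × 55 = 53.35 now, so the investor offers 53.35, keeping 6.65.
Round 3 (the founder proposes): the investor can get 6.65 next round, worth 0.87 × 6.65 = 5.7855 now, so the founder offers 5.7855, keeping 54.2145.
Round 2 (the investor proposes): the founder can get 54.2145 next round, worth 0.97 × 54.2145 = 52.588065 now; the investor offers that and keeps 7.411935.
So by rejecting in round 1, the investor gets 7.411935 next round, worth 0.87 × 7.411935 = 6.44838345 now.
Offer 9 ≥ 6.44838345, so the investor accepts.

Accept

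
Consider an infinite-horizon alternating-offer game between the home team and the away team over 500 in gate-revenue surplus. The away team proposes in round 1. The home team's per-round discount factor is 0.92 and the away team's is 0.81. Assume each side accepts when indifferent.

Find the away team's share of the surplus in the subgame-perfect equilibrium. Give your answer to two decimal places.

When the away team proposes, the home team accepts any offer worth at least 0.92 times what the home team would get by proposing next round; and vice versa.
This gives x = 500 − 0.92y and y = 500 − 0.81x, where x and y are each side's share when it proposes.
Hence (1 − 0.92·0.81)x = 500(1 − 0.92), i.e. 0.2548·x = 40.
x ≈ 156.9859; the home team's share is 500 − x ≈ 343.0141.

156.99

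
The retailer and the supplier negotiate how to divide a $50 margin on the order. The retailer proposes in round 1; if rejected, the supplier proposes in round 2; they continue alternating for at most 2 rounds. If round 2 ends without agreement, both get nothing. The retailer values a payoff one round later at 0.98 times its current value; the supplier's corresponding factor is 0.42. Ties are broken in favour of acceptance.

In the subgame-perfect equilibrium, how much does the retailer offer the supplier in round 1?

By backward induction:
Round 2 (the supplier proposes): rejection yields 0 for the retailer; the supplier offers 0 and keeps 50.
Round 1 (the retailer proposes): the supplier can get 50 next round, worth 0.42 × 50 = 21 now. The retailer offers 21 and keeps 50 − 21 = 29.

21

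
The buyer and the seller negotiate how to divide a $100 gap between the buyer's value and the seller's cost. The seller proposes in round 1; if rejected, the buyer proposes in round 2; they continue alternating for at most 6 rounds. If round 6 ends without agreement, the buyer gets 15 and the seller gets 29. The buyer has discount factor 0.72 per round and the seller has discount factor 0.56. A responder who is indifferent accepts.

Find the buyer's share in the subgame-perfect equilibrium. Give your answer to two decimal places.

52.76

Round 6 (the buyer proposes): the seller gets 29 if talks fail, so the buyer offers 29 and keeps 71.
Round 5 (the seller proposes): the buyer can get 71 next round, worth 0.72 × 71 = 51.12 now. The seller offers 51.12 and keeps 100 − 51.12 = 48.88.
Round 4 (the buyer proposes): the seller can get 48.88 next round, worth 0.56 × 48.88 = 27.3728 now. The buyer offers 27.3728 and keeps 100 − 27.3728 = 72.6272.
Round 3 (the seller proposes): the buyer can get 72.6272 next round, worth 0.72 × 72.6272 = 52.291584 now; the seller offers that and keeps 47.708416.
Round 2 (the buyer proposes): the seller can get 47.708416 next round, worth 0.56 × 47.708416 = 26.71671296 now; the buyer offers that and keeps 73.28328704.
Round 1 (the seller proposes): the buyer can get 73.28328704 next round, worth 0.72 × 73.28328704 = 52.7639666688 now. The seller offers 52.7639666688 and keeps 100 − 52.7639666688 = 47.2360333312.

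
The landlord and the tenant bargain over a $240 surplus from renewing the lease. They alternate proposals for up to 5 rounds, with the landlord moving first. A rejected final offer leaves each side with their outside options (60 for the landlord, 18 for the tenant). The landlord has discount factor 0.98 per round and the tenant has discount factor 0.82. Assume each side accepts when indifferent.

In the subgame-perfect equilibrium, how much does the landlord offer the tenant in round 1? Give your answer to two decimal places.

Round 5 (the landlord proposes): the tenant gets 18 if talks fail, so the landlord offers 18 and keeps 222.
Round 4 (the tenant proposes): the landlord can get 222 next round, worth 0.98 × 222 = 217.56 now. The tenant offers 217.56 and keeps 240 − 217.56 = 22.44.
Round 3 (the landlord proposes): the tenant can get 22.44 next round, worth 0.82 × 22.44 = 18.4008 now, so the landlord offers 18.4008, keeping 221.5992.
Round 2 (the tenant proposes): the landlord can get 221.5992 next round, worth 0.98 × 221.5992 = 217.167216 now; the tenant offers that and keeps 22.832784.
Round 1 (the landlord proposes): the tenant can get 22.832784 next round, worth 0.82 × 22.832784 = 18.72288288 now, so the landlord offers 18.72288288, keeping 221.27711712.

18.72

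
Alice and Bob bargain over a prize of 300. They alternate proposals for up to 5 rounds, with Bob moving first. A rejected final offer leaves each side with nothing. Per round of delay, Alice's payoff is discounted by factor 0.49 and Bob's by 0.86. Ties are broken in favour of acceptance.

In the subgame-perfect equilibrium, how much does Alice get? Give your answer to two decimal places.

Round 5 (Bob proposes): Alice will accept anything ≥ 0, so Bob offers 0 and keeps 300.
Round 4 (Alice proposes): Bob can get 300 next round, worth 0.86 × 300 = 258 now; Alice offers that and keeps 42.
Round 3 (Bob proposes): Alice can get 42 next round, worth 0.49 × 42 = 20.58 now, so Bob offers 20.58, keeping 279.42.
Round 2 (Alice proposes): Bob can get 279.42 next round, worth 0.86 × 279.42 = 240.3012 now. Alice offers 240.3012 and keeps 300 − 240.3012 = 59.6988.
Round 1 (Bob proposes): Alice can get 59.6988 next round, worth 0.49 × 59.6988 = 29.252412 now. Bob offers 29.252412 and keeps 300 − 29.252412 = 270.747588.

29.25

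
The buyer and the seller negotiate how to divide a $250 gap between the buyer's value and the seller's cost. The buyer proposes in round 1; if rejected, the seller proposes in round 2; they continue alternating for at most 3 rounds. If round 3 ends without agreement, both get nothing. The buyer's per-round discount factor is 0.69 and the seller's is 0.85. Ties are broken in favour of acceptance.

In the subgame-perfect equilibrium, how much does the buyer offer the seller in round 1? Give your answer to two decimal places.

Solve by backward induction from round 3.
Round 3 (the buyer proposes): the seller will accept anything ≥ 0, so the buyer offers 0 and keeps 250.
Round 2 (the seller proposes): the buyer can get 250 next round, worth 0.69 × 250 = 172.5 now. The seller offers 172.5 and keeps 250 − 172.5 = 77.5.
Round 1 (the buyer proposes): the seller can get 77.5 next round, worth 0.85 × 77.5 = 65.875 now; the buyer offers that and keeps 184.125.

65.88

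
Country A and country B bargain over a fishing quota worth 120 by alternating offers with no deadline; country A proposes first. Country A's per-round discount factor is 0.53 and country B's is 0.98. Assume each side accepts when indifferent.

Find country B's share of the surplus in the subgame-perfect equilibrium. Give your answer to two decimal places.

When country A proposes, country B accepts any offer worth at least 0.98 times what country B would get by proposing next round; and vice versa.
This gives x = 120 − 0.98y and y = 120 − 0.53x, where x and y are each side's share when it proposes.
Hence (1 − 0.98·0.53)x = 120(1 − 0.98), i.e. 0.4806·x = 2.4.
x ≈ 4.9938; country B's share is 120 − x ≈ 115.0062.

115.01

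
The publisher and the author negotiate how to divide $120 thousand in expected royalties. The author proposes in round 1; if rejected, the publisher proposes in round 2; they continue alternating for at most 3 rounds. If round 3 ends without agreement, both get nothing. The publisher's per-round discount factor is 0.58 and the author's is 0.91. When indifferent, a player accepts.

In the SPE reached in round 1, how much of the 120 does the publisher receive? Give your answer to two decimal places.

Solve by backward induction from round 3.
Round 3 (the author proposes): rejection yields 0 for the publisher; the author offers 0 and keeps 120.
Round 2 (the publisher proposes): the author can get 120 next round, worth 0.91 × 120 = 109.2 now, so the publisher offers 109.2, keeping 10.8.
Round 1 (the author proposes): the publisher can get 10.8 next round, worth 0.58 × 10.8 = 6.264 now. The author offers 6.264 and keeps 120 − 6.264 = 113.736.

6.26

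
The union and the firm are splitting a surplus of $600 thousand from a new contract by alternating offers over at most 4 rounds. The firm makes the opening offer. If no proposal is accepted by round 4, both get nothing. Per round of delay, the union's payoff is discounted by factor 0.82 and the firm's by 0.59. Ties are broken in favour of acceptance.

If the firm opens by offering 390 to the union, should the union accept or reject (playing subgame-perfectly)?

Reject

Round 4 (the union proposes): the firm will accept anything ≥ 0, so the union offers 0 and keeps 600.
Round 3 (the firm proposes): the union can get 600 next round, worth 0.82 × 600 = 492 now; the firm offers that and keeps 108.
Round 2 (the union proposes): the firm can get 108 next round, worth 0.59 × 108 = 63.72 now; the union offers that and keeps 536.28.
So by rejecting in round 1, the union gets 536.28 next round, worth 0.82 × 536.28 = 439.7496 now.
Offer 390 < 439.7496, so the union rejects.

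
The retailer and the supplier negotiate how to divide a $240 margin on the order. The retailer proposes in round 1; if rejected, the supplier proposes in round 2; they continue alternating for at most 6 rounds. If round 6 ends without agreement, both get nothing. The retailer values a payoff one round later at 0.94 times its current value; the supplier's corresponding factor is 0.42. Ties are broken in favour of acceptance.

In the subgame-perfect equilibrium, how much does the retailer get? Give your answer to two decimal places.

215.85

By backward induction:
Round 6 (the supplier proposes): the retailer will accept anything ≥ 0, so the supplier offers 0 and keeps 240.
Round 5 (the retailer proposes): the supplier can get 240 next round, worth 0.42 × 240 = 100.8 now; the retailer offers that and keeps 139.2.
Round 4 (the supplier proposes): the retailer can get 139.2 next round, worth 0.94 × 139.2 = 130.848 now. The supplier offers 130.848 and keeps 240 − 130.848 = 109.152.
Round 3 (the retailer proposes): the supplier can get 109.152 next round, worth 0.42 × 109.152 = 45.84384 now. The retailer offers 45.84384 and keeps 240 − 45.84384 = 194.15616.
Round 2 (the supplier proposes): the retailer can get 194.15616 next round, worth 0.94 × 194.15616 = 182.5067904 now, so the supplier offers 182.5067904, keeping 57.4932096.
Round 1 (the retailer proposes): the supplier can get 57.4932096 next round, worth 0.42 × 57.4932096 = 24.147148032 now; the retailer offers that and keeps 215.852851968.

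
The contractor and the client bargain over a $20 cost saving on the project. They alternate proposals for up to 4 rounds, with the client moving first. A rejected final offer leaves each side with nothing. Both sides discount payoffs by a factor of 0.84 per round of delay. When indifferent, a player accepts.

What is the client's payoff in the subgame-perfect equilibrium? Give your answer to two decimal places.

5.46

Round 4 (the contractor proposes): the client will accept anything ≥ 0, so the contractor offers 0 and keeps 20.
Round 3 (the client proposes): the contractor can get 20 next round, worth 0.84 × 20 = 16.8 now, so the client offers 16.8, keeping 3.2.
Round 2 (the contractor proposes): the client can get 3.2 next round, worth 0.84 × 3.2 = 2.688 now, so the contractor offers 2.688, keeping 17.312.
Round 1 (the client proposes): the contractor can get 17.312 next round, worth 0.84 × 17.312 = 14.54208 now. The client offers 14.54208 and keeps 20 − 14.54208 = 5.45792.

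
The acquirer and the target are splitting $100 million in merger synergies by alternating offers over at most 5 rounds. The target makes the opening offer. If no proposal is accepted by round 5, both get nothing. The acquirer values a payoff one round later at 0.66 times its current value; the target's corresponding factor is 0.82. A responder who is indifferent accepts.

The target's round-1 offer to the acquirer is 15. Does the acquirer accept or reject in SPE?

Reject

Work out the acquirer's continuation value if the offer is rejected.
Round 5 (the target proposes): the acquirer will accept anything ≥ 0, so the target offers 0 and keeps 100.
Round 4 (the acquirer proposes): the target can get 100 next round, worth 0.82 × 100 = 82 now; the acquirer offers that and keeps 18.
Round 3 (the target proposes): the acquirer can get 18 next round, worth 0.66 × 18 = 11.88 now; the target offers that and keeps 88.12.
Round 2 (the acquirer proposes): the target can get 88.12 next round, worth 0.82 × 88.12 = 72.2584 now. The acquirer offers 72.2584 and keeps 100 − 72.2584 = 27.7416.
So by rejecting in round 1, the acquirer gets 27.7416 next round, worth 0.66 × 27.7416 = 18.309456 now.
Offer 15 < 18.309456, so the acquirer rejects.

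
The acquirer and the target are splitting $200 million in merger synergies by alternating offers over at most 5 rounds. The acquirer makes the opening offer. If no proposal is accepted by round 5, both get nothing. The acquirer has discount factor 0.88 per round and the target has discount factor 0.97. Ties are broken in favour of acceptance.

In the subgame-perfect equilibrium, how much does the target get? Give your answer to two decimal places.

43.15

Round 5 (the acquirer proposes): rejection yields 0 for the target; the acquirer offers 0 and keeps 200.
Round 4 (the target proposes): the acquirer can get 200 next round, worth 0.88 × 200 = 176 now; the target offers that and keeps 24.
Round 3 (the acquirer proposes): the target can get 24 next round, worth 0.97 × 24 = 23.28 now; the acquirer offers that and keeps 176.72.
Round 2 (the target proposes): the acquirer can get 176.72 next round, worth 0.88 × 176.72 = 155.5136 now, so the target offers 155.5136, keeping 44.4864.
Round 1 (the acquirer proposes): the target can get 44.4864 next round, worth 0.97 × 44.4864 = 43.151808 now. The acquirer offers 43.151808 and keeps 200 − 43.151808 = 156.848192.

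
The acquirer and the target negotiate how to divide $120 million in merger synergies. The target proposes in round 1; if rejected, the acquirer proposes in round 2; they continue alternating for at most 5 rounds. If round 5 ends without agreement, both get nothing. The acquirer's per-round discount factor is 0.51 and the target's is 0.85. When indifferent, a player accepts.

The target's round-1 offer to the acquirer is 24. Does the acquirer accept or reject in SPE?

Accept

Work out the acquirer's continuation value if the offer is rejected.
Round 5 (the target proposes): the acquirer will accept anything ≥ 0, so the target offers 0 and keeps 120.
Round 4 (the acquirer proposes): the target can get 120 next round, worth 0.85 × 120 = 102 now; the acquirer offers that and keeps 18.
Round 3 (the target proposes): the acquirer can get 18 next round, worth 0.51 × 18 = 9.18 now. The target offers 9.18 and keeps 120 − 9.18 = 110.82.
Round 2 (the acquirer proposes): the target can get 110.82 next round, worth 0.85 × 110.82 = 94.197 now. The acquirer offers 94.197 and keeps 120 − 94.197 = 25.803.
So by rejecting in round 1, the acquirer gets 25.803 next round, worth 0.51 × 25.803 = 13.15953 now.
Offer 24 ≥ 13.15953, so the acquirer accepts.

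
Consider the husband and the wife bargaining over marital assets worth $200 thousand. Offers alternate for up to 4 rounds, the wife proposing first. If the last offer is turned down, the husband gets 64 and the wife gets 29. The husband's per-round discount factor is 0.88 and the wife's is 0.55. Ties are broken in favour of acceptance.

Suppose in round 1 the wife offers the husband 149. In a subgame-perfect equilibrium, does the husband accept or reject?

Reject

Round 4 (the husband proposes): the wife gets 29 if talks fail, so the husband offers 29 and keeps 171.
Round 3 (the wife proposes): the husband can get 171 next round, worth 0.88 × 171 = 150.48 now, so the wife offers 150.48, keeping 49.52.
Round 2 (the husband proposes): the wife can get 49.52 next round, worth 0.55 × 49.52 = 27.236 now, so the husband offers 27.236, keeping 172.764.
So by rejecting in round 1, the husband gets 172.764 next round, worth 0.88 × 172.764 = 152.03232 now.
Offer 149 < 152.03232, so the husband rejects.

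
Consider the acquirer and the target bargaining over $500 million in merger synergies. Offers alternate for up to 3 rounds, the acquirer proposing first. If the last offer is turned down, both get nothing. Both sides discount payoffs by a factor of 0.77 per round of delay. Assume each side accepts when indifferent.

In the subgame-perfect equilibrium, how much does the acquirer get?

Round 3 (the acquirer proposes): rejection yields 0 for the target; the acquirer offers 0 and keeps 500.
Round 2 (the target proposes): the acquirer can get 500 next round, worth 0.77 × 500 = 385 now, so the target offers 385, keeping 115.
Round 1 (the acquirer proposes): the target can get 115 next round, worth 0.77 × 115 = 88.55 now. The acquirer offers 88.55 and keeps 500 − 88.55 = 411.45.

411.45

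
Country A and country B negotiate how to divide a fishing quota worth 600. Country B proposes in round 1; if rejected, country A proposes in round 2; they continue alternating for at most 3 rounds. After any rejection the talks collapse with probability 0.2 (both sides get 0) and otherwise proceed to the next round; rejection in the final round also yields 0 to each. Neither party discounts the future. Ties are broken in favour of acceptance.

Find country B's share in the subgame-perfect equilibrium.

By backward induction:
Round 3 (country B proposes): country A will accept anything ≥ 0, so country B offers 0 and keeps 600.
Round 2 (country A proposes): rejecting gives country B an expected 0.8 × 600 = 480. Country A offers 480 and keeps 600 − 480 = 120.
Round 1 (country B proposes): rejecting gives country A an expected 0.8 × 120 = 96. Country B offers 96 and keeps 600 − 96 = 504.

504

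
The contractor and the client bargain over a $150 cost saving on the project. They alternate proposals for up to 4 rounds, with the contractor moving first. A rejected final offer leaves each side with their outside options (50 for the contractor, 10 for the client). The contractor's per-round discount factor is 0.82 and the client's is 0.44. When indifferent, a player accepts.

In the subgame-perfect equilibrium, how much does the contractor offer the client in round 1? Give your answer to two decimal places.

Round 4 (the client proposes): the contractor gets 50 if talks fail, so the client offers 50 and keeps 100.
Round 3 (the contractor proposes): the client can get 100 next round, worth 0.44 × 100 = 44 now, so the contractor offers 44, keeping 106.
Round 2 (the client proposes): the contractor can get 106 next round, worth 0.82 × 106 = 86.92 now. The client offers 86.92 and keeps 150 − 86.92 = 63.08.
Round 1 (the contractor proposes): the client can get 63.08 next round, worth 0.44 × 63.08 = 27.7552 now, so the contractor offers 27.7552, keeping 122.2448.

27.76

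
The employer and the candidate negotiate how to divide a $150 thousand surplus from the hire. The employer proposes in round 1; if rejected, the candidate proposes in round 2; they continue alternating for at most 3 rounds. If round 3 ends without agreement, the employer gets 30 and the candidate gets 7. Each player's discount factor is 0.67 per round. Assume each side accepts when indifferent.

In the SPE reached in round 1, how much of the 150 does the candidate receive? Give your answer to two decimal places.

36.31

Round 3 (the employer proposes): the candidate gets 7 if talks fail, so the employer offers 7 and keeps 143.
Round 2 (the candidate proposes): the employer can get 143 next round, worth 0.67 × 143 = 95.81 now, so the candidate offers 95.81, keeping 54.19.
Round 1 (the employer proposes): the candidate can get 54.19 next round, worth 0.67 × 54.19 = 36.3073 now. The employer offers 36.3073 and keeps 150 − 36.3073 = 113.6927.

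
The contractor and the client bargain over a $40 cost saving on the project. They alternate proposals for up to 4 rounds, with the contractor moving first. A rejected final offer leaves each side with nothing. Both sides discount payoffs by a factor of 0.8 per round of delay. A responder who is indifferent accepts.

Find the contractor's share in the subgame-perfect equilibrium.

13.12

Round 4 (the client proposes): the contractor will accept anything ≥ 0, so the client offers 0 and keeps 40.
Round 3 (the contractor proposes): the client can get 40 next round, worth 0.8 × 40 = 32 now, so the contractor offers 32, keeping 8.
Round 2 (the client proposes): the contractor can get 8 next round, worth 0.8 × 8 = 6.4 now. The client offers 6.4 and keeps 40 − 6.4 = 33.6.
Round 1 (the contractor proposes): the client can get 33.6 next round, worth 0.8 × 33.6 = 26.88 now. The contractor offers 26.88 and keeps 40 − 26.88 = 13.12.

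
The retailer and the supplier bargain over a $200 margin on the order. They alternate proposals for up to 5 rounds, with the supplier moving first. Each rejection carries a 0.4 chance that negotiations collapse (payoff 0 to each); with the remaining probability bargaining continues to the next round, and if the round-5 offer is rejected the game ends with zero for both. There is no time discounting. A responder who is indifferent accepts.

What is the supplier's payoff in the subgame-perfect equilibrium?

134.72

Round 5 (the supplier proposes): the retailer will accept anything ≥ 0, so the supplier offers 0 and keeps 200.
Round 4 (the retailer proposes): rejecting gives the supplier an expected 0.6 × 200 = 120. The retailer offers 120 and keeps 200 − 120 = 80.
Round 3 (the supplier proposes): rejecting gives the retailer an expected 0.6 × 80 = 48, so the supplier offers 48, keeping 152.
Round 2 (the retailer proposes): rejecting gives the supplier an expected 0.6 × 152 = 91.2, so the retailer offers 91.2, keeping 108.8.
Round 1 (the supplier proposes): rejecting gives the retailer an expected 0.6 × 108.8 = 65.28. The supplier offers 65.28 and keeps 200 − 65.28 = 134.72.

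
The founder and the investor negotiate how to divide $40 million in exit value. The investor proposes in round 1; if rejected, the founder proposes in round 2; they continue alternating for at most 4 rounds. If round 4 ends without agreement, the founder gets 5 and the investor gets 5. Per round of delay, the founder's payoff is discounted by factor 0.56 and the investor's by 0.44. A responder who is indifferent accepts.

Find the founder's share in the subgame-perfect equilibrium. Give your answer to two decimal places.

17.37

Round 4 (the founder proposes): the investor gets 5 if talks fail, so the founder offers 5 and keeps 35.
Round 3 (the investor proposes): the founder can get 35 next round, worth 0.56 × 35 = 19.6 now, so the investor offers 19.6, keeping 20.4.
Round 2 (the founder proposes): the investor can get 20.4 next round, worth 0.44 × 20.4 = 8.976 now. The founder offers 8.976 and keeps 40 − 8.976 = 31.024.
Round 1 (the investor proposes): the founder can get 31.024 next round, worth 0.56 × 31.024 = 17.37344 now; the investor offers that and keeps 22.62656.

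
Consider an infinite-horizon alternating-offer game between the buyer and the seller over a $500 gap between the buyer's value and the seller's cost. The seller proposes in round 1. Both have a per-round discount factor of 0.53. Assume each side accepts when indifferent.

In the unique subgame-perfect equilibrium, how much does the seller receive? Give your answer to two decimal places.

326.80

Let x be the seller's share when the seller proposes and y be the buyer's share when the buyer proposes.
The buyer accepts iff offered ≥ 0.53·y, so x = 500 − 0.53y. Symmetrically y = 500 − 0.53x.
Substituting: x = 500 − 0.53(500 − 0.53x), giving x(1 − 0.53·0.53) = 500(1 − 0.53).
So x = 500 × 0.47 / 0.7191 ≈ 326.7974, and the buyer receives 500 − x ≈ 173.2026.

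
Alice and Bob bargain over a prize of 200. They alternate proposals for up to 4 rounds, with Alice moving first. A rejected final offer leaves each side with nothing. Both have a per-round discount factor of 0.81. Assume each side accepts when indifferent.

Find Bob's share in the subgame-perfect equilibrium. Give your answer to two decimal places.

Round 4 (Bob proposes): rejection yields 0 for Alice; Bob offers 0 and keeps 200.
Round 3 (Alice proposes): Bob can get 200 next round, worth 0.81 × 200 = 162 now, so Alice offers 162, keeping 38.
Round 2 (Bob proposes): Alice can get 38 next round, worth 0.81 × 38 = 30.78 now, so Bob offers 30.78, keeping 169.22.
Round 1 (Alice proposes): Bob can get 169.22 next round, worth 0.81 × 169.22 = 137.0682 now; Alice offers that and keeps 62.9318.

137.07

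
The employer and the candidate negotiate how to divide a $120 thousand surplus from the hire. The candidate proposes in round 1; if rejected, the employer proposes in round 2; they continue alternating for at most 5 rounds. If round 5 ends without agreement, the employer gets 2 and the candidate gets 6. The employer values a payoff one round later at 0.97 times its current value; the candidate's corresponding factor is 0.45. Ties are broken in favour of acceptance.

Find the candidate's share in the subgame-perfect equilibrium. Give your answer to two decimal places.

27.65

Round 5 (the candidate proposes): the employer gets 2 if talks fail, so the candidate offers 2 and keeps 118.
Round 4 (the employer proposes): the candidate can get 118 next round, worth 0.45 × 118 = 53.1 now, so the employer offers 53.1, keeping 66.9.
Round 3 (the candidate proposes): the employer can get 66.9 next round, worth 0.97 × 66.9 = 64.893 now, so the candidate offers 64.893, keeping 55.107.
Round 2 (the employer proposes): the candidate can get 55.107 next round, worth 0.45 × 55.107 = 24.79815 now. The employer offers 24.79815 and keeps 120 − 24.79815 = 95.20185.
Round 1 (the candidate proposes): the employer can get 95.20185 next round, worth 0.97 × 95.20185 = 92.3457945 now, so the candidate offers 92.3457945, keeping 27.6542055.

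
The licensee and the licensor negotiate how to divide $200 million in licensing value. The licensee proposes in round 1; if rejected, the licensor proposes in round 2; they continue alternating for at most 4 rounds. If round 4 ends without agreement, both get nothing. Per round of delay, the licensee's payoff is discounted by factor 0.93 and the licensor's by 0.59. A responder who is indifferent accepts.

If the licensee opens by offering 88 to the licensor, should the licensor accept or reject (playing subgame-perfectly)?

Accept

Round 4 (the licensor proposes): rejection yields 0 for the licensee; the licensor offers 0 and keeps 200.
Round 3 (the licensee proposes): the licensor can get 200 next round, worth 0.59 × 200 = 118 now. The licensee offers 118 and keeps 200 − 118 = 82.
Round 2 (the licensor proposes): the licensee can get 82 next round, worth 0.93 × 82 = 76.26 now; the licensor offers that and keeps 123.74.
So by rejecting in round 1, the licensor gets 123.74 next round, worth 0.59 × 123.74 = 73.0066 now.
Offer 88 ≥ 73.0066, so the licensor accepts.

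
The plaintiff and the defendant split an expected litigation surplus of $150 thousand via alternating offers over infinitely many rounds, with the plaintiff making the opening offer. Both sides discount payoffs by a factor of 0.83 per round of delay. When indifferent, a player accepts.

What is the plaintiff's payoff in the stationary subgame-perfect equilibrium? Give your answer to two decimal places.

Let x be the plaintiff's share when the plaintiff proposes and y be the defendant's share when the defendant proposes.
The defendant accepts iff offered ≥ 0.83·y, so x = 150 − 0.83y. Symmetrically y = 150 − 0.83x.
Substituting: x = 150 − 0.83(150 − 0.83x), giving x(1 − 0.83·0.83) = 150(1 − 0.83).
So x = 150 × 0.17 / 0.3111 ≈ 81.9672, and the defendant receives 150 − x ≈ 68.0328.

81.97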